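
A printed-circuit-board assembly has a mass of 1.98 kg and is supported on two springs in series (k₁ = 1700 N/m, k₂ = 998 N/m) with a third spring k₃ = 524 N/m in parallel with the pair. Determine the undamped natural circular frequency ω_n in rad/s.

Series pair: k_s = k₁k₂/(k₁+k₂) = (1700)(998)/(1700 + 998) = 628.8 N/m. In parallel with k₃: k_eq = 628.8 + 524 = 1153 N/m.
ω_n = √(k_eq/m) = √(1153/1.98) = √582.2 = 24.13 rad/s.

24.1 rad/s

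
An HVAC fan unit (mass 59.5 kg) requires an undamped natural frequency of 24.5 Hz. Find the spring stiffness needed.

ω_n = 2πf_n = 2π × 24.5 = 153.9 rad/s.
k = m·ω_n² = 59.5 × 153.9² = 59.5 × 23700 = 1410000 N/m.

1410000 N/m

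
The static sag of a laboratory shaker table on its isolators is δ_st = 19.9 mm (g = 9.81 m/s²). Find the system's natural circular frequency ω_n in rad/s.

ω_n = √(g/δ_st) = √(9.81/0.0199) = √493.0 = 22.20 rad/s.

22.2 rad/s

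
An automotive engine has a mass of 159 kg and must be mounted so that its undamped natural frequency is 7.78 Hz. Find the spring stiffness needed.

ω_n = 2πf_n = 2π × 7.78 = 48.88 rad/s.
k = m·ω_n² = 159 × 48.88² = 159 × 2390 = 379900 N/m.

380000 N/m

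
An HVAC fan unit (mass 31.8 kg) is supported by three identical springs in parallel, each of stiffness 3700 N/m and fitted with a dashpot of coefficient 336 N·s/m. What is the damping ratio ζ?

0.283

Parallel springs add: k_eq = 3 × 3700 = 11100 N/m.
ω_n = √(k_eq/m) = √(11100/31.8) = 18.68 rad/s.
Critical damping c_c = 2√(k_eq·m) = 2√(11100 × 31.8) = 1188 N·s/m, so ζ = c/c_c = 336/1188 = 0.2828.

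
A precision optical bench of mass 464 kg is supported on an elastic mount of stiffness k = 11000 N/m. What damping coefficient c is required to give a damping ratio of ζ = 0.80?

c_c = 2√(k·m) = 2√(11000 × 464) = 4518 N·s/m.
c = ζ·c_c = 0.80 × 4518 = 3615 N·s/m.

3610 N·s/m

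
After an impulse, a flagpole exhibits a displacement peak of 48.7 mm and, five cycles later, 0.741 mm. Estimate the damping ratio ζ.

Logarithmic decrement δ = (1/n)·ln(x₀/x_n) = (1/5)·ln(48.7/0.741) = (1/5)·ln(65.72) = 0.8371.
ζ = δ/√(4π² + δ²) = 0.8371/√(39.48 + 0.701) = 0.8371/6.339 = 0.1321.

0.132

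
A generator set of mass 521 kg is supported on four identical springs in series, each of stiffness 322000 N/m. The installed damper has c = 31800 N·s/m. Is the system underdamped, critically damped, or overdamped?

overdamped

Series springs: 1/k_eq = 4/322000, so k_eq = 322000/4 = 80500 N/m.
c_c = 2√(k_eq·m) = 12950 N·s/m; ζ = c/c_c = 31800/12950 = 2.46.
Since ζ > 1 the system is overdamped.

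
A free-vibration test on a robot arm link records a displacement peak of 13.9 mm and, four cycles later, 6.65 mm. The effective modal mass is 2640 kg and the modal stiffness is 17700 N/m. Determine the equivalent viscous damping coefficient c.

401 N·s/m

Logarithmic decrement δ = (1/n)·ln(x₀/x_n) = (1/4)·ln(13.9/6.65) = (1/4)·ln(2.090) = 0.1843.
ζ = δ/√(4π² + δ²) = 0.1843/√(39.48 + 0.0340) = 0.1843/6.286 = 0.02932.
c = ζ · 2√(km) = 0.02932 × 2√(17700 × 2640) = 0.02932 × 13670 = 400.9 N·s/m.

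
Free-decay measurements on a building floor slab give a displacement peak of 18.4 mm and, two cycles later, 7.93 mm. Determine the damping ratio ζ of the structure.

Logarithmic decrement δ = (1/n)·ln(x₀/x_n) = (1/2)·ln(18.4/7.93) = (1/2)·ln(2.320) = 0.4208.
ζ = δ/√(4π² + δ²) = 0.4208/√(39.48 + 0.177) = 0.4208/6.297 = 0.06683.

0.0668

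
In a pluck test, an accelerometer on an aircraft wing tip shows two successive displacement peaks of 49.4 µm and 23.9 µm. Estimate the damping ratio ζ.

0.115

Logarithmic decrement δ = (1/n)·ln(x₀/x_n) = (1/1)·ln(49.4/23.9) = (1/1)·ln(2.067) = 0.7261.
ζ = δ/√(4π² + δ²) = 0.7261/√(39.48 + 0.527) = 0.7261/6.325 = 0.1148.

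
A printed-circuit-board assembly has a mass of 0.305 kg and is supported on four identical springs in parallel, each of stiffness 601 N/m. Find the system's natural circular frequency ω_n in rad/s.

Parallel springs add: k_eq = 4 × 601 = 2404 N/m.
ω_n = √(k_eq/m) = √(2404/0.305) = √7882 = 88.78 rad/s.

88.8 rad/s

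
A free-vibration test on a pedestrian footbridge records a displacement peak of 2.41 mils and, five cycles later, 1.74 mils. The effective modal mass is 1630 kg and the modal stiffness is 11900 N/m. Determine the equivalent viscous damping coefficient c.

91.3 N·s/m

Logarithmic decrement δ = (1/n)·ln(x₀/x_n) = (1/5)·ln(2.41/1.74) = (1/5)·ln(1.385) = 0.06515.
ζ = δ/√(4π² + δ²) = 0.06515/√(39.48 + 0.00424) = 0.06515/6.284 = 0.01037.
c = ζ · 2√(km) = 0.01037 × 2√(11900 × 1630) = 0.01037 × 8808 = 91.33 N·s/m.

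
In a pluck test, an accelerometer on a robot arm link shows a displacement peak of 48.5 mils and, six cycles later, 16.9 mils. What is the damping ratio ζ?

0.0280

Logarithmic decrement δ = (1/n)·ln(x₀/x_n) = (1/6)·ln(48.5/16.9) = (1/6)·ln(2.870) = 0.1757.
ζ = δ/√(4π² + δ²) = 0.1757/√(39.48 + 0.0309) = 0.1757/6.286 = 0.02795.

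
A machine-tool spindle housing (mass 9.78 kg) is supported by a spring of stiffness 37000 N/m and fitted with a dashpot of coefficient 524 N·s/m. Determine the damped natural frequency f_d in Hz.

ω_n = √(k/m) = √(37000/9.78) = 61.51 rad/s.
Critical damping c_c = 2√(k·m) = 2√(37000 × 9.78) = 1203 N·s/m, so ζ = c/c_c = 524/1203 = 0.4355.
ω_d = ω_n√(1 − ζ²) = 61.51 × √(1 − 0.190) = 55.37 rad/s.
f_d = ω_d/(2π) = 8.812 Hz.

8.81 Hz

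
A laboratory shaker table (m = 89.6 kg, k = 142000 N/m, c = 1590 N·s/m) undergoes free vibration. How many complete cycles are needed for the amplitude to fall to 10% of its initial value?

2 cycles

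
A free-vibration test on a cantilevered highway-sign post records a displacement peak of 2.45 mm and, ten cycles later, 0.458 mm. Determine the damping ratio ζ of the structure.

0.0267

Logarithmic decrement δ = (1/n)·ln(x₀/x_n) = (1/10)·ln(2.45/0.458) = (1/10)·ln(5.349) = 0.1677.
ζ = δ/√(4π² + δ²) = 0.1677/√(39.48 + 0.0281) = 0.1677/6.285 = 0.02668.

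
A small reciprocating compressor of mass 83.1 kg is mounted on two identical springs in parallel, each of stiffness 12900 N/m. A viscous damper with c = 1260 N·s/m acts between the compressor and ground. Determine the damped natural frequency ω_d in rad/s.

15.9 rad/s

Parallel springs add: k_eq = 2 × 12900 = 25800 N/m.
ω_n = √(k_eq/m) = √(25800/83.1) = 17.62 rad/s.
Critical damping c_c = 2√(k_eq·m) = 2√(25800 × 83.1) = 2928 N·s/m, so ζ = c/c_c = 1260/2928 = 0.4303.
ω_d = ω_n√(1 − ζ²) = 17.62 × √(1 − 0.185) = 15.91 rad/s.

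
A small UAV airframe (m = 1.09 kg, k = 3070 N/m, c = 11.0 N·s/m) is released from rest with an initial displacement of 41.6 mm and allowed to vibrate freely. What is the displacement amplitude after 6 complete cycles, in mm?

ζ = c/(2√(km)) = 11.0/(2√(3070 × 1.09)) = 11.0/115.7 = 0.09508.
Logarithmic decrement δ = 2πζ/√(1 − ζ²) = 2π × 0.09508/√(1 − 0.00904) = 0.6001.
After n cycles, x_n/x₀ = e^(−nδ), so x_6 = 41.6 × e^(−6 × 0.6001) = 41.6 × 0.02731 = 1.136 mm.

1.14 mm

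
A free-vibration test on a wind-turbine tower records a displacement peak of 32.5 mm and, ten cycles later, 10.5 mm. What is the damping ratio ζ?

0.0180

Logarithmic decrement δ = (1/n)·ln(x₀/x_n) = (1/10)·ln(32.5/10.5) = (1/10)·ln(3.095) = 0.1130.
ζ = δ/√(4π² + δ²) = 0.1130/√(39.48 + 0.0128) = 0.1130/6.284 = 0.01798.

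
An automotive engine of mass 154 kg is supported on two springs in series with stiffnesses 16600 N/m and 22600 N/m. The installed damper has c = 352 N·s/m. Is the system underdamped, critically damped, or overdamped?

Series springs: 1/k_eq = 1/16600 + 1/22600 = 0.0001045, so k_eq = 9570 N/m.
c_c = 2√(k_eq·m) = 2428 N·s/m; ζ = c/c_c = 352/2428 = 0.145.
Since ζ < 1 the system is underdamped.

underdamped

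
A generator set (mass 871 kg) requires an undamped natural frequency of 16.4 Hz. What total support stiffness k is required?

9250000 N/m

ω_n = 2πf_n = 2π × 16.4 = 103.0 rad/s.
k = m·ω_n² = 871 × 103.0² = 871 × 10620 = 9248000 N/m.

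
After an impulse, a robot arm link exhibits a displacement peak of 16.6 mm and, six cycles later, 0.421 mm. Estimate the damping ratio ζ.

0.0970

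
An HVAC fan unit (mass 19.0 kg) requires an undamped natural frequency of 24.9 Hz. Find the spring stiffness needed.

ω_n = 2πf_n = 2π × 24.9 = 156.5 rad/s.
k = m·ω_n² = 19.0 × 156.5² = 19.0 × 24480 = 465100 N/m.

465000 N/m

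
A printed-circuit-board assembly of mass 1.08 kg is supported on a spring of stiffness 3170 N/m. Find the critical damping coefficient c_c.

117 N·s/m

c_c = 2√(k·m) = 2√(3170 × 1.08) = 2 × 58.51 = 117.0 N·s/m.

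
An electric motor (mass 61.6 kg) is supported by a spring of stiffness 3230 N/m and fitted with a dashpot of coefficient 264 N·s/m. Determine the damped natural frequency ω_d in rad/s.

6.92 rad/s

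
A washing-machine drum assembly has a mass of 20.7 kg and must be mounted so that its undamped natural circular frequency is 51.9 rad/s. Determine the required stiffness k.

55800 N/m

k = m·ω_n² = 20.7 × 51.90² = 20.7 × 2694 = 55760 N/m.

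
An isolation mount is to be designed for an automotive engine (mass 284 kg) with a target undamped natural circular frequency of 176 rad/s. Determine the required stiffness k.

8800000 N/m

k = m·ω_n² = 284 × 176.0² = 284 × 30980 = 8797000 N/m.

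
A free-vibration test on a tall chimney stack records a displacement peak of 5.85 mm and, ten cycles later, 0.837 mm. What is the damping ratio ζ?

0.0309

Logarithmic decrement δ = (1/n)·ln(x₀/x_n) = (1/10)·ln(5.85/0.837) = (1/10)·ln(6.989) = 0.1944.
ζ = δ/√(4π² + δ²) = 0.1944/√(39.48 + 0.0378) = 0.1944/6.286 = 0.03093.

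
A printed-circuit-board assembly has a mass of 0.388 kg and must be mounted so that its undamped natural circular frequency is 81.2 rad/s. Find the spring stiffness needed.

2560 N/m

k = m·ω_n² = 0.388 × 81.20² = 0.388 × 6593 = 2558 N/m.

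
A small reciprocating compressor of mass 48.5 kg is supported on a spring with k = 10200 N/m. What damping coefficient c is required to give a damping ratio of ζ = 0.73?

1030 N·s/m

c_c = 2√(k·m) = 2√(10200 × 48.5) = 1407 N·s/m.
c = ζ·c_c = 0.73 × 1407 = 1027 N·s/m.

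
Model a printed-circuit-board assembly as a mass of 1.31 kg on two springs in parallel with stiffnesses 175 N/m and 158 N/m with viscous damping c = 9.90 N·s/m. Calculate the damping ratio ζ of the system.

0.237

Parallel springs add: k_eq = 175 + 158 = 333.0 N/m.
ω_n = √(k_eq/m) = √(333.0/1.31) = 15.94 rad/s.
Critical damping c_c = 2√(k_eq·m) = 2√(333.0 × 1.31) = 41.77 N·s/m, so ζ = c/c_c = 9.90/41.77 = 0.2370.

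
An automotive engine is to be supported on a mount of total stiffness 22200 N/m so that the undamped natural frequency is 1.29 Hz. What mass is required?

338 kg

ω_n = 2πf_n = 2π × 1.29 = 8.105 rad/s.
m = k/ω_n² = 22200/8.105² = 22200/65.70 = 337.9 kg.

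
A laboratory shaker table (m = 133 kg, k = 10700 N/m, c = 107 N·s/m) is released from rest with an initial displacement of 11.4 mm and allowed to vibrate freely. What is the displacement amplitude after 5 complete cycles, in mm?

ζ = c/(2√(km)) = 107/(2√(10700 × 133)) = 107/2386 = 0.04485.
Logarithmic decrement δ = 2πζ/√(1 − ζ²) = 2π × 0.04485/√(1 − 0.00201) = 0.2821.
After n cycles, x_n/x₀ = e^(−nδ), so x_5 = 11.4 × e^(−5 × 0.2821) = 11.4 × 0.2441 = 2.782 mm.

2.78 mm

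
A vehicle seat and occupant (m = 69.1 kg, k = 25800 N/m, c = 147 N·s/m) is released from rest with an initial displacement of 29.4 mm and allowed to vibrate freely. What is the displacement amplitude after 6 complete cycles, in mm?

3.68 mm

ζ = c/(2√(km)) = 147/(2√(25800 × 69.1)) = 147/2670 = 0.05505.
Logarithmic decrement δ = 2πζ/√(1 − ζ²) = 2π × 0.05505/√(1 − 0.00303) = 0.3464.
After n cycles, x_n/x₀ = e^(−nδ), so x_6 = 29.4 × e^(−6 × 0.3464) = 29.4 × 0.1251 = 3.679 mm.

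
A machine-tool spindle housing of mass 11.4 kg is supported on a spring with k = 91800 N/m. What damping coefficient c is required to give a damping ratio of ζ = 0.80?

c_c = 2√(k·m) = 2√(91800 × 11.4) = 2046 N·s/m.
c = ζ·c_c = 0.80 × 2046 = 1637 N·s/m.

1640 N·s/m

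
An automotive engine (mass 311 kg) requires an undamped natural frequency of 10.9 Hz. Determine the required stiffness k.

1460000 N/m

ω_n = 2πf_n = 2π × 10.9 = 68.49 rad/s.
k = m·ω_n² = 311 × 68.49² = 311 × 4690 = 1459000 N/m.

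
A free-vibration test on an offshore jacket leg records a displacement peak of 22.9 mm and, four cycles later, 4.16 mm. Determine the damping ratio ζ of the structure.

Logarithmic decrement δ = (1/n)·ln(x₀/x_n) = (1/4)·ln(22.9/4.16) = (1/4)·ln(5.505) = 0.4264.
ζ = δ/√(4π² + δ²) = 0.4264/√(39.48 + 0.182) = 0.4264/6.298 = 0.06771.

0.0677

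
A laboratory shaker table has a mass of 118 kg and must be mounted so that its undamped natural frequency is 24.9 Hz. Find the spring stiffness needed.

ω_n = 2πf_n = 2π × 24.9 = 156.5 rad/s.
k = m·ω_n² = 118 × 156.5² = 118 × 24480 = 2888000 N/m.

2890000 N/m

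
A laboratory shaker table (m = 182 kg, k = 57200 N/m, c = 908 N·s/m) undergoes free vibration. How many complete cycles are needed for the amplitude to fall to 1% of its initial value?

ζ = c/(2√(km)) = 908/(2√(57200 × 182)) = 908/6453 = 0.1407.
Logarithmic decrement δ = 2πζ/√(1 − ζ²) = 2π × 0.1407/√(1 − 0.0198) = 0.8930.
x_n/x₀ = e^(−nδ) ≤ 0.01; take ln: n ≥ ln(1/0.01)/δ = 4.605/0.8930 = 5.157.
So 6 complete cycles are required.

6 cycles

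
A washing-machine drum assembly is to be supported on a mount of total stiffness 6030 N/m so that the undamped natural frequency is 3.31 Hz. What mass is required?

13.9 kg

ω_n = 2πf_n = 2π × 3.31 = 20.80 rad/s.
m = k/ω_n² = 6030/20.80² = 6030/432.5 = 13.94 kg.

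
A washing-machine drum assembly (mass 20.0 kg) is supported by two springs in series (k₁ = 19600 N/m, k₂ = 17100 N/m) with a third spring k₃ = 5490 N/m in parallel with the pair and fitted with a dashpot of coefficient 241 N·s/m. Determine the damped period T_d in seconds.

0.238 s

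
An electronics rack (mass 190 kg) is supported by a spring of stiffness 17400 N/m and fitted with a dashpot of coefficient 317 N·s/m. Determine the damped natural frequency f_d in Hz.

1.52 Hz

ω_n = √(k/m) = √(17400/190) = 9.570 rad/s.
Critical damping c_c = 2√(k·m) = 2√(17400 × 190) = 3636 N·s/m, so ζ = c/c_c = 317/3636 = 0.08717.
ω_d = ω_n√(1 − ζ²) = 9.570 × √(1 − 0.00760) = 9.533 rad/s.
f_d = ω_d/(2π) = 1.517 Hz.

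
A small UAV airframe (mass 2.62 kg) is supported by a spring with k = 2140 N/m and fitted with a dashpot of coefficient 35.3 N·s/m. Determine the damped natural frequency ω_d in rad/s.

ω_n = √(k/m) = √(2140/2.62) = 28.58 rad/s.
Critical damping c_c = 2√(k·m) = 2√(2140 × 2.62) = 149.8 N·s/m, so ζ = c/c_c = 35.3/149.8 = 0.2357.
ω_d = ω_n√(1 − ζ²) = 28.58 × √(1 − 0.0556) = 27.77 rad/s.

27.8 rad/s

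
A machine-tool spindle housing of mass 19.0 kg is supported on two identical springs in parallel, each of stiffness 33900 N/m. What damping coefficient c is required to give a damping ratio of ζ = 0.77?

1750 N·s/m

Parallel springs add: k_eq = 2 × 33900 = 67800 N/m.
c_c = 2√(k_eq·m) = 2√(67800 × 19.0) = 2270 N·s/m.
c = ζ·c_c = 0.77 × 2270 = 1748 N·s/m.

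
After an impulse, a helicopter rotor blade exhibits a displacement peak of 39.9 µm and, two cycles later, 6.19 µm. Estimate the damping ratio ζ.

0.147

Logarithmic decrement δ = (1/n)·ln(x₀/x_n) = (1/2)·ln(39.9/6.19) = (1/2)·ln(6.446) = 0.9317.
ζ = δ/√(4π² + δ²) = 0.9317/√(39.48 + 0.868) = 0.9317/6.352 = 0.1467.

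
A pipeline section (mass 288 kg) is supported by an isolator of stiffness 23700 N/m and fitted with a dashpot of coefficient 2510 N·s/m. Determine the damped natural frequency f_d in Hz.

1.27 Hz

ω_n = √(k/m) = √(23700/288) = 9.071 rad/s.
Critical damping c_c = 2√(k·m) = 2√(23700 × 288) = 5225 N·s/m, so ζ = c/c_c = 2510/5225 = 0.4804.
ω_d = ω_n√(1 − ζ²) = 9.071 × √(1 − 0.231) = 7.956 rad/s.
f_d = ω_d/(2π) = 1.266 Hz.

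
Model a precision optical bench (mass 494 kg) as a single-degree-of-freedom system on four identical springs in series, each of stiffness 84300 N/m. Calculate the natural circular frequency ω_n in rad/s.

Series springs: 1/k_eq = 4/84300, so k_eq = 84300/4 = 21080 N/m.
ω_n = √(k_eq/m) = √(21080/494) = √42.66 = 6.532 rad/s.

6.53 rad/s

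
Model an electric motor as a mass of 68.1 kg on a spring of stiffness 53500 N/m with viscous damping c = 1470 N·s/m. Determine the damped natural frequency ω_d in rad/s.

25.9 rad/s

ω_n = √(k/m) = √(53500/68.1) = 28.03 rad/s.
Critical damping c_c = 2√(k·m) = 2√(53500 × 68.1) = 3818 N·s/m, so ζ = c/c_c = 1470/3818 = 0.3851.
ω_d = ω_n√(1 − ζ²) = 28.03 × √(1 − 0.148) = 25.87 rad/s.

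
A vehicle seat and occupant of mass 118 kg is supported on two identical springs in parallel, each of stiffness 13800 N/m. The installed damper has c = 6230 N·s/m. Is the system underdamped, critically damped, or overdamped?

overdamped

Parallel springs add: k_eq = 2 × 13800 = 27600 N/m.
c_c = 2√(k_eq·m) = 3609 N·s/m; ζ = c/c_c = 6230/3609 = 1.73.
Since ζ > 1 the system is overdamped.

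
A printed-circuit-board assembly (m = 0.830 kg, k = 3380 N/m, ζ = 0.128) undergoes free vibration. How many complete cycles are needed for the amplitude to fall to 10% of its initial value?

Logarithmic decrement δ = 2πζ/√(1 − ζ²) = 2π × 0.1280/√(1 − 0.0164) = 0.8109.
x_n/x₀ = e^(−nδ) ≤ 0.1; take ln: n ≥ ln(1/0.1)/δ = 2.303/0.8109 = 2.839.
So 3 complete cycles are required.

3 cycles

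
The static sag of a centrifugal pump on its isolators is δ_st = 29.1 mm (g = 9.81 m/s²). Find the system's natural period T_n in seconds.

ω_n = √(g/δ_st) = √(9.81/0.0291) = √337.1 = 18.36 rad/s.
T_n = 2π/ω_n = 6.283/18.36 = 0.3422 s.

0.342 s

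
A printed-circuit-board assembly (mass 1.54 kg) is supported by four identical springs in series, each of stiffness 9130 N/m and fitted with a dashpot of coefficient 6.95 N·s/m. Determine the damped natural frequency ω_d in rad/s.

38.4 rad/s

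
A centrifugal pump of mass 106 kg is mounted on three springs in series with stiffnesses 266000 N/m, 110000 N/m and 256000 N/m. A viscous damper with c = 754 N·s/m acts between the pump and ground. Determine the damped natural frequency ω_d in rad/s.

23.5 rad/s

Series springs: 1/k_eq = 1/266000 + 1/110000 + 1/256000 = 1.676×10^-5, so k_eq = 59680 N/m.
ω_n = √(k_eq/m) = √(59680/106) = 23.73 rad/s.
Critical damping c_c = 2√(k_eq·m) = 2√(59680 × 106) = 5030 N·s/m, so ζ = c/c_c = 754/5030 = 0.1499.
ω_d = ω_n√(1 − ζ²) = 23.73 × √(1 − 0.0225) = 23.46 rad/s.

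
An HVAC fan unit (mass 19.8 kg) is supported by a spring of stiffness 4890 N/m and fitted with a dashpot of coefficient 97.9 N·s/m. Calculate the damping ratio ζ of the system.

ω_n = √(k/m) = √(4890/19.8) = 15.72 rad/s.
Critical damping c_c = 2√(k·m) = 2√(4890 × 19.8) = 622.3 N·s/m, so ζ = c/c_c = 97.9/622.3 = 0.1573.

0.157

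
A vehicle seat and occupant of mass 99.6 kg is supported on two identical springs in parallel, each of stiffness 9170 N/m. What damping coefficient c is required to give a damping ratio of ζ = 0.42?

1140 N·s/m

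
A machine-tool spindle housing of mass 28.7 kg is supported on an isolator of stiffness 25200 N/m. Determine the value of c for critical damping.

1700 N·s/m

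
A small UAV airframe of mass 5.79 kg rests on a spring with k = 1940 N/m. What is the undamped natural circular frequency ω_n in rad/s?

18.3 rad/s

ω_n = √(k/m) = √(1940/5.79) = √335.1 = 18.30 rad/s.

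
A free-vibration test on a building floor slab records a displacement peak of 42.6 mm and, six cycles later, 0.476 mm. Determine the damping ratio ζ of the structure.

0.118

Logarithmic decrement δ = (1/n)·ln(x₀/x_n) = (1/6)·ln(42.6/0.476) = (1/6)·ln(89.50) = 0.7490.
ζ = δ/√(4π² + δ²) = 0.7490/√(39.48 + 0.561) = 0.7490/6.328 = 0.1184.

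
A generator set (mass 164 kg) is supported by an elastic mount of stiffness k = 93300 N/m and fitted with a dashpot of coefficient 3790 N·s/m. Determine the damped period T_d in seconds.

0.301 s

ω_n = √(k/m) = √(93300/164) = 23.85 rad/s.
Critical damping c_c = 2√(k·m) = 2√(93300 × 164) = 7823 N·s/m, so ζ = c/c_c = 3790/7823 = 0.4844.
ω_d = ω_n√(1 − ζ²) = 23.85 × √(1 − 0.235) = 20.87 rad/s.
T_d = 2π/ω_d = 0.3011 s.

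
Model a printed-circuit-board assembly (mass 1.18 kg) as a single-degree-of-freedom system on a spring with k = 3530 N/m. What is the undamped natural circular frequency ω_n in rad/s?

ω_n = √(k/m) = √(3530/1.18) = √2992 = 54.69 rad/s.

54.7 rad/s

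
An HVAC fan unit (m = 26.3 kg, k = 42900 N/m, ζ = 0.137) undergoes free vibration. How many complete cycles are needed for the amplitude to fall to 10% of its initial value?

3 cycles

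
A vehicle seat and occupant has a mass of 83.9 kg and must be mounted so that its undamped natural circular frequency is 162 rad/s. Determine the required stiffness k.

k = m·ω_n² = 83.9 × 162.0² = 83.9 × 26240 = 2202000 N/m.

2200000 N/m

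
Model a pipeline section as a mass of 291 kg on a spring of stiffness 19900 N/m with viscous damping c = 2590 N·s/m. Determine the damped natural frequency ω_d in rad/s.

ω_n = √(k/m) = √(19900/291) = 8.270 rad/s.
Critical damping c_c = 2√(k·m) = 2√(19900 × 291) = 4813 N·s/m, so ζ = c/c_c = 2590/4813 = 0.5381.
ω_d = ω_n√(1 − ζ²) = 8.270 × √(1 − 0.290) = 6.970 rad/s.

6.97 rad/s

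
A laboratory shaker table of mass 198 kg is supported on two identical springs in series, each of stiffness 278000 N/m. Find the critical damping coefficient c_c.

Series springs: 1/k_eq = 2/278000, so k_eq = 278000/2 = 139000 N/m.
c_c = 2√(k_eq·m) = 2√(139000 × 198) = 2 × 5246 = 10490 N·s/m.

10500 N·s/m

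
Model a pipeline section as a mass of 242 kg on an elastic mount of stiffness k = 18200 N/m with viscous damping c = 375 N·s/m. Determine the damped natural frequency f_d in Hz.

ω_n = √(k/m) = √(18200/242) = 8.672 rad/s.
Critical damping c_c = 2√(k·m) = 2√(18200 × 242) = 4197 N·s/m, so ζ = c/c_c = 375/4197 = 0.08934.
ω_d = ω_n√(1 − ζ²) = 8.672 × √(1 − 0.00798) = 8.637 rad/s.
f_d = ω_d/(2π) = 1.375 Hz.

1.37 Hz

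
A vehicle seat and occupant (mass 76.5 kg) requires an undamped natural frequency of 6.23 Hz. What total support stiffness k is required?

117000 N/m

ω_n = 2πf_n = 2π × 6.23 = 39.14 rad/s.
k = m·ω_n² = 76.5 × 39.14² = 76.5 × 1532 = 117200 N/m.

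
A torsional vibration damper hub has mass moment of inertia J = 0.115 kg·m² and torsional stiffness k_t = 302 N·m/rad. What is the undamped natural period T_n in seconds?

ω_n = √(k_t/J) = √(302/0.115) = √2626 = 51.25 rad/s.
T_n = 2π/ω_n = 6.283/51.25 = 0.1226 s.

0.123 s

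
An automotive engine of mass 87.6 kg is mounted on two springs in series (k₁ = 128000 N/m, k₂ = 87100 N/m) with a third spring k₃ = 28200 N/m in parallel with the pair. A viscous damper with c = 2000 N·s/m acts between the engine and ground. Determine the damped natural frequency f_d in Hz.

Series pair: k_s = k₁k₂/(k₁+k₂) = (128000)(87100)/(128000 + 87100) = 51830 N/m. In parallel with k₃: k_eq = 51830 + 28200 = 80030 N/m.
ω_n = √(k_eq/m) = √(80030/87.6) = 30.23 rad/s.
Critical damping c_c = 2√(k_eq·m) = 2√(80030 × 87.6) = 5296 N·s/m, so ζ = c/c_c = 2000/5296 = 0.3777.
ω_d = ω_n√(1 − ζ²) = 30.23 × √(1 − 0.143) = 27.99 rad/s.
f_d = ω_d/(2π) = 4.454 Hz.

4.45 Hz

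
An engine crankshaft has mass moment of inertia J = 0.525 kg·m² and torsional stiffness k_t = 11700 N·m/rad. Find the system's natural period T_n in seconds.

ω_n = √(k_t/J) = √(11700/0.525) = √22290 = 149.3 rad/s.
T_n = 2π/ω_n = 6.283/149.3 = 0.04209 s.

0.0421 s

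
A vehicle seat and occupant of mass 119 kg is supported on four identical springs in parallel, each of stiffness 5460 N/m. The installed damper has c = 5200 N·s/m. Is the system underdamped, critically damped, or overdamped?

overdamped

Parallel springs add: k_eq = 4 × 5460 = 21840 N/m.
c_c = 2√(k_eq·m) = 3224 N·s/m; ζ = c/c_c = 5200/3224 = 1.61.
Since ζ > 1 the system is overdamped.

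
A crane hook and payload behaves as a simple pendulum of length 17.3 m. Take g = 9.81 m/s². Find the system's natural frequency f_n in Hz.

0.120 Hz

For a simple pendulum ω_n = √(g/L) = √(9.81/17.3) = √0.5671 = 0.7530 rad/s.
f_n = ω_n/(2π) = 0.7530/6.283 = 0.1198 Hz.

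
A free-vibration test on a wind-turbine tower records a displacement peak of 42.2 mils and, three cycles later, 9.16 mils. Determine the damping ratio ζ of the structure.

0.0808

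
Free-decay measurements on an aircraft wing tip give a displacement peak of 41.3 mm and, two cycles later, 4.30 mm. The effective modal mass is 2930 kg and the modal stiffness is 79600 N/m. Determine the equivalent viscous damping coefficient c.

5410 N·s/m

Logarithmic decrement δ = (1/n)·ln(x₀/x_n) = (1/2)·ln(41.3/4.30) = (1/2)·ln(9.605) = 1.131.
ζ = δ/√(4π² + δ²) = 1.131/√(39.48 + 1.28) = 1.131/6.384 = 0.1772.
c = ζ · 2√(km) = 0.1772 × 2√(79600 × 2930) = 0.1772 × 30540 = 5412 N·s/m.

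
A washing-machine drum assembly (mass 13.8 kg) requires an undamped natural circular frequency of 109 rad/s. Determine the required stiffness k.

k = m·ω_n² = 13.8 × 109.0² = 13.8 × 11880 = 164000 N/m.

164000 N/m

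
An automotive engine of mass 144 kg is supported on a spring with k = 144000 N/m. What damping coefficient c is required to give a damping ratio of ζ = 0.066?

c_c = 2√(k·m) = 2√(144000 × 144) = 9107 N·s/m.
c = ζ·c_c = 0.066 × 9107 = 601.1 N·s/m.

601 N·s/m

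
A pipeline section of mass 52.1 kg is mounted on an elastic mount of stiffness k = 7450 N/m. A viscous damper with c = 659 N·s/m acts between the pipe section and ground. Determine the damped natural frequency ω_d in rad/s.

10.1 rad/s

ω_n = √(k/m) = √(7450/52.1) = 11.96 rad/s.
Critical damping c_c = 2√(k·m) = 2√(7450 × 52.1) = 1246 N·s/m, so ζ = c/c_c = 659/1246 = 0.5289.
ω_d = ω_n√(1 − ζ²) = 11.96 × √(1 − 0.280) = 10.15 rad/s.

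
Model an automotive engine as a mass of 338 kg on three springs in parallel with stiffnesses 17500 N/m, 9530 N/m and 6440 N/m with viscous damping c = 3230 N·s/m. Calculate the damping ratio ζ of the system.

Parallel springs add: k_eq = 17500 + 9530 + 6440 = 33470 N/m.
ω_n = √(k_eq/m) = √(33470/338) = 9.951 rad/s.
Critical damping c_c = 2√(k_eq·m) = 2√(33470 × 338) = 6727 N·s/m, so ζ = c/c_c = 3230/6727 = 0.4802.

0.480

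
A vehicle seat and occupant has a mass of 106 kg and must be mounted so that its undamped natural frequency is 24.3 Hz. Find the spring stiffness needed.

2470000 N/m

ω_n = 2πf_n = 2π × 24.3 = 152.7 rad/s.
k = m·ω_n² = 106 × 152.7² = 106 × 23310 = 2471000 N/m.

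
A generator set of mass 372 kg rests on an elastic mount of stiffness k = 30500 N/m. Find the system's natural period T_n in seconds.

ω_n = √(k/m) = √(30500/372) = √81.99 = 9.055 rad/s.
T_n = 2π/ω_n = 6.283/9.055 = 0.6939 s.

0.694 s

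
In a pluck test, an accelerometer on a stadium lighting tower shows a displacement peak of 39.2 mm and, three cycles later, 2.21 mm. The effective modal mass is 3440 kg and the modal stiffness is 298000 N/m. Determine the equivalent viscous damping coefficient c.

9660 N·s/m

Logarithmic decrement δ = (1/n)·ln(x₀/x_n) = (1/3)·ln(39.2/2.21) = (1/3)·ln(17.74) = 0.9586.
ζ = δ/√(4π² + δ²) = 0.9586/√(39.48 + 0.919) = 0.9586/6.356 = 0.1508.
c = ζ · 2√(km) = 0.1508 × 2√(298000 × 3440) = 0.1508 × 64030 = 9657 N·s/m.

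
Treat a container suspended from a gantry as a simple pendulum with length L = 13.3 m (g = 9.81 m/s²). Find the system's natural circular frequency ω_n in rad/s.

0.859 rad/s

For a simple pendulum ω_n = √(g/L) = √(9.81/13.3) = √0.7376 = 0.8588 rad/s.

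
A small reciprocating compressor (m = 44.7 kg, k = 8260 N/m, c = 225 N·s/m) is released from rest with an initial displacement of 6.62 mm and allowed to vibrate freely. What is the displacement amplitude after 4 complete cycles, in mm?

ζ = c/(2√(km)) = 225/(2√(8260 × 44.7)) = 225/1215 = 0.1851.
Logarithmic decrement δ = 2πζ/√(1 − ζ²) = 2π × 0.1851/√(1 − 0.0343) = 1.184.
After n cycles, x_n/x₀ = e^(−nδ), so x_4 = 6.62 × e^(−4 × 1.184) = 6.62 × 0.008782 = 0.05814 mm.

0.0581 mm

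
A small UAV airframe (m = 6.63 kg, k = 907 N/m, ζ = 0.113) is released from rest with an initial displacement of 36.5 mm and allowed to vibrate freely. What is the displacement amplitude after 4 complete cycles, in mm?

Logarithmic decrement δ = 2πζ/√(1 − ζ²) = 2π × 0.1130/√(1 − 0.0128) = 0.7146.
After n cycles, x_n/x₀ = e^(−nδ), so x_4 = 36.5 × e^(−4 × 0.7146) = 36.5 × 0.05737 = 2.094 mm.

2.09 mm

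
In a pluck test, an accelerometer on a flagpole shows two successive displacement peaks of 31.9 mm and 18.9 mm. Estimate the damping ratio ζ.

Logarithmic decrement δ = (1/n)·ln(x₀/x_n) = (1/1)·ln(31.9/18.9) = (1/1)·ln(1.688) = 0.5234.
ζ = δ/√(4π² + δ²) = 0.5234/√(39.48 + 0.274) = 0.5234/6.305 = 0.08302.

0.0830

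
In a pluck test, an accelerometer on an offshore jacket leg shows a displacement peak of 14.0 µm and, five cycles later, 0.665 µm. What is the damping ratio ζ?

Logarithmic decrement δ = (1/n)·ln(x₀/x_n) = (1/5)·ln(14.0/0.665) = (1/5)·ln(21.05) = 0.6094.
ζ = δ/√(4π² + δ²) = 0.6094/√(39.48 + 0.371) = 0.6094/6.313 = 0.09654.

0.0965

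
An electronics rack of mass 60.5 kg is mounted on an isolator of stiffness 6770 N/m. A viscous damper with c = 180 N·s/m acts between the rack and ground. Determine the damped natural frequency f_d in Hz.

1.67 Hz

ω_n = √(k/m) = √(6770/60.5) = 10.58 rad/s.
Critical damping c_c = 2√(k·m) = 2√(6770 × 60.5) = 1280 N·s/m, so ζ = c/c_c = 180/1280 = 0.1406.
ω_d = ω_n√(1 − ζ²) = 10.58 × √(1 − 0.0198) = 10.47 rad/s.
f_d = ω_d/(2π) = 1.667 Hz.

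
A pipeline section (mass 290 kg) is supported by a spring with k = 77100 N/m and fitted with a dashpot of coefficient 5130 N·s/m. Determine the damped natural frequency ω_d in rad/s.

ω_n = √(k/m) = √(77100/290) = 16.31 rad/s.
Critical damping c_c = 2√(k·m) = 2√(77100 × 290) = 9457 N·s/m, so ζ = c/c_c = 5130/9457 = 0.5425.
ω_d = ω_n√(1 − ζ²) = 16.31 × √(1 − 0.294) = 13.70 rad/s.

13.7 rad/s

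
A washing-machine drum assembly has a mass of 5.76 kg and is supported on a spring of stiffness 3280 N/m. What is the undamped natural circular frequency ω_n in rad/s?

23.9 rad/s

ω_n = √(k/m) = √(3280/5.76) = √569.4 = 23.86 rad/s.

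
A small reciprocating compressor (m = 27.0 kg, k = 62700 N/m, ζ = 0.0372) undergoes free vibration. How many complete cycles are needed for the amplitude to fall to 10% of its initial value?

10 cycles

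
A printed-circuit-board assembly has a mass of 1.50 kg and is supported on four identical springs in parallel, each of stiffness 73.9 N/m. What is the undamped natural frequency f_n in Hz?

2.23 Hz

Parallel springs add: k_eq = 4 × 73.9 = 295.6 N/m.
ω_n = √(k_eq/m) = √(295.6/1.50) = √197.1 = 14.04 rad/s.
f_n = ω_n/(2π) = 14.04/6.283 = 2.234 Hz.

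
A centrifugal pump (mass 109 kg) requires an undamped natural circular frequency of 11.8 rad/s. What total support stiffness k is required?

15200 N/m

k = m·ω_n² = 109 × 11.80² = 109 × 139.2 = 15180 N/m.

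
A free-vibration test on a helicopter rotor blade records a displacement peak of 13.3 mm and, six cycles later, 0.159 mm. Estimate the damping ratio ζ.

0.117

Logarithmic decrement δ = (1/n)·ln(x₀/x_n) = (1/6)·ln(13.3/0.159) = (1/6)·ln(83.65) = 0.7378.
ζ = δ/√(4π² + δ²) = 0.7378/√(39.48 + 0.544) = 0.7378/6.326 = 0.1166.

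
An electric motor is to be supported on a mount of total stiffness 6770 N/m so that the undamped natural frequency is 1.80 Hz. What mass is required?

52.9 kg

ω_n = 2πf_n = 2π × 1.80 = 11.31 rad/s.
m = k/ω_n² = 6770/11.31² = 6770/127.9 = 52.93 kg.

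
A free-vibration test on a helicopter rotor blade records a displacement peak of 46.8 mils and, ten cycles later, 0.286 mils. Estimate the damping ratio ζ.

0.0809

Logarithmic decrement δ = (1/n)·ln(x₀/x_n) = (1/10)·ln(46.8/0.286) = (1/10)·ln(163.6) = 0.5098.
ζ = δ/√(4π² + δ²) = 0.5098/√(39.48 + 0.260) = 0.5098/6.304 = 0.08087.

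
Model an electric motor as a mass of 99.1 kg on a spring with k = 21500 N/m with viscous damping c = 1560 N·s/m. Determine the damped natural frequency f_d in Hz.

ω_n = √(k/m) = √(21500/99.1) = 14.73 rad/s.
Critical damping c_c = 2√(k·m) = 2√(21500 × 99.1) = 2919 N·s/m, so ζ = c/c_c = 1560/2919 = 0.5344.
ω_d = ω_n√(1 − ζ²) = 14.73 × √(1 − 0.286) = 12.45 rad/s.
f_d = ω_d/(2π) = 1.981 Hz.

1.98 Hz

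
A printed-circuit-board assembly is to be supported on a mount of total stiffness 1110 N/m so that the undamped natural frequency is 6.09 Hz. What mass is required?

ω_n = 2πf_n = 2π × 6.09 = 38.26 rad/s.
m = k/ω_n² = 1110/38.26² = 1110/1464 = 0.7581 kg.

0.758 kg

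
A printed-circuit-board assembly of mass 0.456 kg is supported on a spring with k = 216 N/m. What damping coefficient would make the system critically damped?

19.8 N·s/m

c_c = 2√(k·m) = 2√(216.0 × 0.456) = 2 × 9.925 = 19.85 N·s/m.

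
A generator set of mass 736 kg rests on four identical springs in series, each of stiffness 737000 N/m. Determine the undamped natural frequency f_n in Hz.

Series springs: 1/k_eq = 4/737000, so k_eq = 737000/4 = 184200 N/m.
ω_n = √(k_eq/m) = √(184200/736) = √250.3 = 15.82 rad/s.
f_n = ω_n/(2π) = 15.82/6.283 = 2.518 Hz.

2.52 Hz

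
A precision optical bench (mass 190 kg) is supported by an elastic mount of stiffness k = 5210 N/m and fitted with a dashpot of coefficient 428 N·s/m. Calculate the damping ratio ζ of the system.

0.215

ω_n = √(k/m) = √(5210/190) = 5.237 rad/s.
Critical damping c_c = 2√(k·m) = 2√(5210 × 190) = 1990 N·s/m, so ζ = c/c_c = 428/1990 = 0.2151.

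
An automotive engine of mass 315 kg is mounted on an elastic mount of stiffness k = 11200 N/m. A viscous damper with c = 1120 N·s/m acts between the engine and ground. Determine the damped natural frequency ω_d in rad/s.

5.69 rad/s

ω_n = √(k/m) = √(11200/315) = 5.963 rad/s.
Critical damping c_c = 2√(k·m) = 2√(11200 × 315) = 3757 N·s/m, so ζ = c/c_c = 1120/3757 = 0.2981.
ω_d = ω_n√(1 − ζ²) = 5.963 × √(1 − 0.0889) = 5.692 rad/s.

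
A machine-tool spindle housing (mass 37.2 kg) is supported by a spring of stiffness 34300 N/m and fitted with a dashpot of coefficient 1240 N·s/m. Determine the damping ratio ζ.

ω_n = √(k/m) = √(34300/37.2) = 30.37 rad/s.
Critical damping c_c = 2√(k·m) = 2√(34300 × 37.2) = 2259 N·s/m, so ζ = c/c_c = 1240/2259 = 0.5489.

0.549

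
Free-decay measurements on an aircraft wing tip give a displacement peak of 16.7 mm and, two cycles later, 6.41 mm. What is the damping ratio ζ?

0.0760

Logarithmic decrement δ = (1/n)·ln(x₀/x_n) = (1/2)·ln(16.7/6.41) = (1/2)·ln(2.605) = 0.4788.
ζ = δ/√(4π² + δ²) = 0.4788/√(39.48 + 0.229) = 0.4788/6.301 = 0.07598.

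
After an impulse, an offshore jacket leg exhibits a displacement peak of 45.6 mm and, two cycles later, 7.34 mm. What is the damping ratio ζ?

0.144

Logarithmic decrement δ = (1/n)·ln(x₀/x_n) = (1/2)·ln(45.6/7.34) = (1/2)·ln(6.213) = 0.9133.
ζ = δ/√(4π² + δ²) = 0.9133/√(39.48 + 0.834) = 0.9133/6.349 = 0.1438.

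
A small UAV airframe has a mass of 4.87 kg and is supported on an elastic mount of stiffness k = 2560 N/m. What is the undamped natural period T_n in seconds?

0.274 s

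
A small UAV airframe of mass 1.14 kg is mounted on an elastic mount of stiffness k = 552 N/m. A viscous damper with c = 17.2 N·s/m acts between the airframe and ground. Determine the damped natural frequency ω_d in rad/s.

ω_n = √(k/m) = √(552.0/1.14) = 22.00 rad/s.
Critical damping c_c = 2√(k·m) = 2√(552.0 × 1.14) = 50.17 N·s/m, so ζ = c/c_c = 17.2/50.17 = 0.3428.
ω_d = ω_n√(1 − ζ²) = 22.00 × √(1 − 0.118) = 20.67 rad/s.

20.7 rad/s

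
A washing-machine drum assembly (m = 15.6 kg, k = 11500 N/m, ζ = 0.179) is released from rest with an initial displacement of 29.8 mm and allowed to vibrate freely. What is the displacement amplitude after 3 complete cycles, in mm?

Logarithmic decrement δ = 2πζ/√(1 − ζ²) = 2π × 0.1790/√(1 − 0.0320) = 1.143.
After n cycles, x_n/x₀ = e^(−nδ), so x_3 = 29.8 × e^(−3 × 1.143) = 29.8 × 0.03240 = 0.9657 mm.

0.966 mm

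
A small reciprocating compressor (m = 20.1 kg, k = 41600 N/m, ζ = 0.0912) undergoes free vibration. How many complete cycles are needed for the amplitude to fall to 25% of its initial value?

Logarithmic decrement δ = 2πζ/√(1 − ζ²) = 2π × 0.09120/√(1 − 0.00832) = 0.5754.
x_n/x₀ = e^(−nδ) ≤ 0.25; take ln: n ≥ ln(1/0.25)/δ = 1.386/0.5754 = 2.409.
So 3 complete cycles are required.

3 cycles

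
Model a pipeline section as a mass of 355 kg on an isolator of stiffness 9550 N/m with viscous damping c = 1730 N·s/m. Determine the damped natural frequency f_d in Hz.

0.729 Hz

ω_n = √(k/m) = √(9550/355) = 5.187 rad/s.
Critical damping c_c = 2√(k·m) = 2√(9550 × 355) = 3683 N·s/m, so ζ = c/c_c = 1730/3683 = 0.4698.
ω_d = ω_n√(1 − ζ²) = 5.187 × √(1 − 0.221) = 4.579 rad/s.
f_d = ω_d/(2π) = 0.7287 Hz.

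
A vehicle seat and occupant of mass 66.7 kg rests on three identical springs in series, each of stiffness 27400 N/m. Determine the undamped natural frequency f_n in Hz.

Series springs: 1/k_eq = 3/27400, so k_eq = 27400/3 = 9133 N/m.
ω_n = √(k_eq/m) = √(9133/66.7) = √136.9 = 11.70 rad/s.
f_n = ω_n/(2π) = 11.70/6.283 = 1.862 Hz.

1.86 Hz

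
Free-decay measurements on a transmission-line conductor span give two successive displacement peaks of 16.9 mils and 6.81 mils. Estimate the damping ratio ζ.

0.143

Logarithmic decrement δ = (1/n)·ln(x₀/x_n) = (1/1)·ln(16.9/6.81) = (1/1)·ln(2.482) = 0.9089.
ζ = δ/√(4π² + δ²) = 0.9089/√(39.48 + 0.826) = 0.9089/6.349 = 0.1432.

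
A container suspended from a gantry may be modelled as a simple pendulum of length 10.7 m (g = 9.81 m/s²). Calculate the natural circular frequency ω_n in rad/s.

0.958 rad/s

For a simple pendulum ω_n = √(g/L) = √(9.81/10.7) = √0.9168 = 0.9575 rad/s.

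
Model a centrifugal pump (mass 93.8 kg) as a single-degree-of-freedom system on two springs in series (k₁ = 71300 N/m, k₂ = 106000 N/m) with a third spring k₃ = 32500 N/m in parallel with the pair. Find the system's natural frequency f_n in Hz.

4.50 Hz

Series pair: k_s = k₁k₂/(k₁+k₂) = (71300)(106000)/(71300 + 106000) = 42630 N/m. In parallel with k₃: k_eq = 42630 + 32500 = 75130 N/m.
ω_n = √(k_eq/m) = √(75130/93.8) = √800.9 = 28.30 rad/s.
f_n = ω_n/(2π) = 28.30/6.283 = 4.504 Hz.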